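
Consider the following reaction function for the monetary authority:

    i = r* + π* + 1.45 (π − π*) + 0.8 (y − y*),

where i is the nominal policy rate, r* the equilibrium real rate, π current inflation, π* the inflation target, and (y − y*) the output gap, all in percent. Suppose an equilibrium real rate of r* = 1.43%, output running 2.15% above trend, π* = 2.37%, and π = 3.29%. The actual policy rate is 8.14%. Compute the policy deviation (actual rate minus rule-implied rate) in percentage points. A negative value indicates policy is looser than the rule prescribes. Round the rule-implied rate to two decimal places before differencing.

1.29 pp

Output 2.15% above potential → (y − y*) = 2.15.
i = 1.43 + 2.37 + 1.45 × (3.29 − 2.37) + 0.8 × 2.15
   = 1.43 + 2.37 + 1.334 + 1.72 = 6.85
Deviation = 8.14 − 6.85 = 1.29 pp.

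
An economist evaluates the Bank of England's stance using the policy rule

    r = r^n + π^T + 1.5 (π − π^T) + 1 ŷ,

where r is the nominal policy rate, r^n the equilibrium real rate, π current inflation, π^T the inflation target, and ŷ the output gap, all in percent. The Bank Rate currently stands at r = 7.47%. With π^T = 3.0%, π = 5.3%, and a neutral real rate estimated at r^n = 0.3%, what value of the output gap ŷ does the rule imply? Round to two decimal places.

1 ŷ = 7.47 − 0.3 − 3.0 − 1.5 × (5.3 − 3.0) = 0.72
ŷ = 0.72 / 1 = 0.72

0.72%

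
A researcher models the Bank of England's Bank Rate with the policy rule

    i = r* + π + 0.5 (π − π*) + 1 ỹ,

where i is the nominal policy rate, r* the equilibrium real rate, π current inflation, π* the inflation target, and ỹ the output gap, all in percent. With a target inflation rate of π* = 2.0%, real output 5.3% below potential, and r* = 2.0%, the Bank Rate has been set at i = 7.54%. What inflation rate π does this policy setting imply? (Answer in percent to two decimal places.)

Output 5.3% below potential → ỹ = -5.3.
Collecting π: i = r* + (1 + 0.5) π − 0.5 π* + 1 ỹ
1.5 π = 7.54 − 2.0 + 0.5 × 2.0 − 1 × (-5.3) = 11.84
π = 11.84 / 1.5 = 7.89

7.89%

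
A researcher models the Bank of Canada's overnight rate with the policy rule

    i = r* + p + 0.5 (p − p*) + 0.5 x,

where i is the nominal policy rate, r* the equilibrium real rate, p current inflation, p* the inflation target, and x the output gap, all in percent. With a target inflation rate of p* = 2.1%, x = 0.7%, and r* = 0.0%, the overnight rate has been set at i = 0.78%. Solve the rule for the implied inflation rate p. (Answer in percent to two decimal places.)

0.99%

Collecting p: i = r* + (1 + 0.5) p − 0.5 p* + 0.5 x
1.5 p = 0.78 − 0.0 + 0.5 × 2.1 − 0.5 × 0.7 = 1.48
p = 1.48 / 1.5 = 0.99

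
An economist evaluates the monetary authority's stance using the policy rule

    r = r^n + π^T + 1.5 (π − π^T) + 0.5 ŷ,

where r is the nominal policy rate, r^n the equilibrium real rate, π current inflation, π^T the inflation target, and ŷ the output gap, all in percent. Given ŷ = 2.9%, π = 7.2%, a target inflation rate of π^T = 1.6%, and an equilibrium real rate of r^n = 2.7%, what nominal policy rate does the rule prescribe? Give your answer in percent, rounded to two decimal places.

14.15%

r = 2.7 + 1.6 + 1.5 × (7.2 − 1.6) + 0.5 × 2.9
   = 2.7 + 1.6 + 8.4 + 1.45 = 14.15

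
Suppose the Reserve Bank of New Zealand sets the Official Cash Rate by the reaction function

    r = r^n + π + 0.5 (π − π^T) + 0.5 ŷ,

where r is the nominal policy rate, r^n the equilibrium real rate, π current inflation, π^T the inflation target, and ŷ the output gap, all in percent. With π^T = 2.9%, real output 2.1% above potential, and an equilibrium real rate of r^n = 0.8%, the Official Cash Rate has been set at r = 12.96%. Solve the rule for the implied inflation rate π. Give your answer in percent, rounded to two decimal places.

8.37%

Output 2.1% above potential → ŷ = 2.1.
Collecting π: r = r^n + (1 + 0.5) π − 0.5 π^T + 0.5 ŷ
1.5 π = 12.96 − 0.8 + 0.5 × 2.9 − 0.5 × 2.1 = 12.56
π = 12.56 / 1.5 = 8.37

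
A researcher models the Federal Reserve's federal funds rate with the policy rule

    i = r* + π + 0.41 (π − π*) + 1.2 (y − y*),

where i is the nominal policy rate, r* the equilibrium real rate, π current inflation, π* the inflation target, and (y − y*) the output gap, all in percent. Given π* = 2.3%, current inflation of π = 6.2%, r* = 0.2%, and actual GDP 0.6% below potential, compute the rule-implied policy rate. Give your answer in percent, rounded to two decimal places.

7.28%

Output 0.6% below potential → (y − y*) = -0.6.
i = 0.2 + 6.2 + 0.41 × (6.2 − 2.3) + 1.2 × (-0.6)
   = 0.2 + 6.2 + 1.599 − 0.72 = 7.28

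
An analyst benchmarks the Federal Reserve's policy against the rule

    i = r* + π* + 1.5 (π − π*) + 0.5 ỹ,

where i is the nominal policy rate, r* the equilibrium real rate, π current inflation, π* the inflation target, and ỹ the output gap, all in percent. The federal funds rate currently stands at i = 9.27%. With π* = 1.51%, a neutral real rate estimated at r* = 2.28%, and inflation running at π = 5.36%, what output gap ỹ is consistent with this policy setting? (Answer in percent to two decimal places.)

0.5 ỹ = 9.27 − 2.28 − 1.51 − 1.5 × (5.36 − 1.51) = -0.295
ỹ = -0.295 / 0.5 = -0.59

-0.59%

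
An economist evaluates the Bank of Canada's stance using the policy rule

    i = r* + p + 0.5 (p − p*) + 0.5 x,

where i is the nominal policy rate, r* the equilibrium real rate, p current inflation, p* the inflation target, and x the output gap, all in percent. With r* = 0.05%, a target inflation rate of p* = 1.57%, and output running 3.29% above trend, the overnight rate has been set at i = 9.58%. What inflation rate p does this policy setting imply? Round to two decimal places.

5.78%

Output 3.29% above potential → x = 3.29.
Collecting p: i = r* + (1 + 0.5) p − 0.5 p* + 0.5 x
1.5 p = 9.58 − 0.05 + 0.5 × 1.57 − 0.5 × 3.29 = 8.67
p = 8.67 / 1.5 = 5.78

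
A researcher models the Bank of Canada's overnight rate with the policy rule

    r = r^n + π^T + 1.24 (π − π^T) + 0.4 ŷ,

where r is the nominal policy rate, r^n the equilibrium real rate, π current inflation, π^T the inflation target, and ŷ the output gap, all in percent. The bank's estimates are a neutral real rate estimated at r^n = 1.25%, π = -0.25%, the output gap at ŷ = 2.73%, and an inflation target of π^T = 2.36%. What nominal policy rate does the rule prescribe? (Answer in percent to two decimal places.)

1.47%

r = 1.25 + 2.36 + 1.24 × (-0.25 − 2.36) + 0.4 × 2.73
   = 1.25 + 2.36 − 3.2364 + 1.092 = 1.47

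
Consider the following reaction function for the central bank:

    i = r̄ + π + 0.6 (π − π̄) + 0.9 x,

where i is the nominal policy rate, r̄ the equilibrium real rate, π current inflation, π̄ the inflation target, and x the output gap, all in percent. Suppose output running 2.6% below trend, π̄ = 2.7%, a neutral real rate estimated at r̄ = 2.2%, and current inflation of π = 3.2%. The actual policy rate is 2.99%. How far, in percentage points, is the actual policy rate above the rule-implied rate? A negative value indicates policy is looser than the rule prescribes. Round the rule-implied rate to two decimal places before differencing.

Output 2.6% below potential → x = -2.6.
i = 2.2 + 3.2 + 0.6 × (3.2 − 2.7) + 0.9 × (-2.6)
   = 2.2 + 3.2 + 0.3 − 2.34 = 3.36
Deviation = 2.99 − 3.36 = -0.37 pp.

-0.37 pp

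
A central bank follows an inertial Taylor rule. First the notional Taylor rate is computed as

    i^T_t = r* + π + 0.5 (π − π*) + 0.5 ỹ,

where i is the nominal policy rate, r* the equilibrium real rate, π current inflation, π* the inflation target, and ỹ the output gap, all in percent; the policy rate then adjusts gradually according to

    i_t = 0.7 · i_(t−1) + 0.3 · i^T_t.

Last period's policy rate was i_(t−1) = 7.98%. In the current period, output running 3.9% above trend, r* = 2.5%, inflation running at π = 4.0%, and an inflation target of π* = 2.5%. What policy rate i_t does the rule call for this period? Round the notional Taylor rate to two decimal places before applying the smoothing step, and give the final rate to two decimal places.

Output 3.9% above potential → ỹ = 3.9.
i^T_t = 2.5 + 4.0 + 0.5 × (4.0 − 2.5) + 0.5 × 3.9
   = 2.5 + 4 + 0.75 + 1.95 = 9.20
i_t = 0.7 × 7.98 + 0.3 × 9.20 = 5.586 + 2.76 = 8.35

8.35%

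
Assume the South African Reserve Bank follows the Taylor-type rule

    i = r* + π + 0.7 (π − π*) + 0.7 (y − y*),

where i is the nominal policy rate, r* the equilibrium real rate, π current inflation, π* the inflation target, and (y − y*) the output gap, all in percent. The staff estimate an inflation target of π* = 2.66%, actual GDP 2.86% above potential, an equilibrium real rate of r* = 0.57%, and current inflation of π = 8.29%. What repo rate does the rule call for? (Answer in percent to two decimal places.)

14.80%

Output 2.86% above potential → (y − y*) = 2.86.
i = 0.57 + 8.29 + 0.7 × (8.29 − 2.66) + 0.7 × 2.86
   = 0.57 + 8.29 + 3.941 + 2.002 = 14.80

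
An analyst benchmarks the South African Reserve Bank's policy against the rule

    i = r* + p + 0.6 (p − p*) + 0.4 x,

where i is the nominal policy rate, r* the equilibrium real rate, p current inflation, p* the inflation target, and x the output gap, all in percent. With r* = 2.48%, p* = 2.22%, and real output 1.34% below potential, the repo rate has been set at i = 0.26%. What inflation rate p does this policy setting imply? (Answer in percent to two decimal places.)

-0.22%

Output 1.34% below potential → x = -1.34.
Collecting p: i = r* + (1 + 0.6) p − 0.6 p* + 0.4 x
1.6 p = 0.26 − 2.48 + 0.6 × 2.22 − 0.4 × (-1.34) = -0.352
p = -0.352 / 1.6 = -0.22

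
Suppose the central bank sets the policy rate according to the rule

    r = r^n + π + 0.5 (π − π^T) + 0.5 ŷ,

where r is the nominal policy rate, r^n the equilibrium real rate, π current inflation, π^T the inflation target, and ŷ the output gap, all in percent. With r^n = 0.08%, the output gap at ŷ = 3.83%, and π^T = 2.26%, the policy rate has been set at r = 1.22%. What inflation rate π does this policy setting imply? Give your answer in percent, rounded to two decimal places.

Collecting π: r = r^n + (1 + 0.5) π − 0.5 π^T + 0.5 ŷ
1.5 π = 1.22 − 0.08 + 0.5 × 2.26 − 0.5 × 3.83 = 0.355
π = 0.355 / 1.5 = 0.24

0.24%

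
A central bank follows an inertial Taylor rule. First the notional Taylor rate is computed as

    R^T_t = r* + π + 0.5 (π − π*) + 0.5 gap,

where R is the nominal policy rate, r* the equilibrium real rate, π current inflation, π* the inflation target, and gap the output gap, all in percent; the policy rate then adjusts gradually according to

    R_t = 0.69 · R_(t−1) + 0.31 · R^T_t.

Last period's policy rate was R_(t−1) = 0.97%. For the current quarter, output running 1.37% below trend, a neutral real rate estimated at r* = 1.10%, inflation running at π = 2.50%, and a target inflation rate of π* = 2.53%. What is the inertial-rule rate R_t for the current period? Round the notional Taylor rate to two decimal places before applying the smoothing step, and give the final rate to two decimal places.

1.57%

Output 1.37% below potential → gap = -1.37.
R^T_t = 1.10 + 2.50 + 0.5 × (2.50 − 2.53) + 0.5 × (-1.37)
   = 1.10 + 2.5 − 0.015 − 0.685 = 2.90
R_t = 0.69 × 0.97 + 0.31 × 2.90 = 0.6693 + 0.899 = 1.57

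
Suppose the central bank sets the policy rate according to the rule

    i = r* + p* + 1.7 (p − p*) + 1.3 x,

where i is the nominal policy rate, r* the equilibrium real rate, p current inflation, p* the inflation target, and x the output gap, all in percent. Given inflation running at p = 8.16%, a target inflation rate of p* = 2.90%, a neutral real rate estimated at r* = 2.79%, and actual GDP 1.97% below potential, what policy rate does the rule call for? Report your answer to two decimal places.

12.07%

Output 1.97% below potential → x = -1.97.
i = 2.79 + 2.90 + 1.7 × (8.16 − 2.90) + 1.3 × (-1.97)
   = 2.79 + 2.9 + 8.942 − 2.561 = 12.07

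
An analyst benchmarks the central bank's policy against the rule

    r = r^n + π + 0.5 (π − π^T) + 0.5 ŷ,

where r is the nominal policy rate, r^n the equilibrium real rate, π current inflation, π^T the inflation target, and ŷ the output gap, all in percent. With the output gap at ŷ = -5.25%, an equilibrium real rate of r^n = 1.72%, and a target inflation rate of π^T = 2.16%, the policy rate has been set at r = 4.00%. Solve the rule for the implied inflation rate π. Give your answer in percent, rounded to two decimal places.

Collecting π: r = r^n + (1 + 0.5) π − 0.5 π^T + 0.5 ŷ
1.5 π = 4.00 − 1.72 + 0.5 × 2.16 − 0.5 × (-5.25) = 5.985
π = 5.985 / 1.5 = 3.99

3.99%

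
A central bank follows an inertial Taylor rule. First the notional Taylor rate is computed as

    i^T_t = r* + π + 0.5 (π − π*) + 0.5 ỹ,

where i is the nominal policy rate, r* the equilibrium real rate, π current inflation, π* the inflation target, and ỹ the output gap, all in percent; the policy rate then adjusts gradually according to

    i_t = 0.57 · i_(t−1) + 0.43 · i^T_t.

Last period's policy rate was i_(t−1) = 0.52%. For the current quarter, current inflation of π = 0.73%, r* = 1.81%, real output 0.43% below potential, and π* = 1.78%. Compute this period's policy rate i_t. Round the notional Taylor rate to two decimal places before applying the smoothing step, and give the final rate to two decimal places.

Output 0.43% below potential → ỹ = -0.43.
i^T_t = 1.81 + 0.73 + 0.5 × (0.73 − 1.78) + 0.5 × (-0.43)
   = 1.81 + 0.73 − 0.525 − 0.215 = 1.80
i_t = 0.57 × 0.52 + 0.43 × 1.80 = 0.2964 + 0.774 = 1.07

1.07%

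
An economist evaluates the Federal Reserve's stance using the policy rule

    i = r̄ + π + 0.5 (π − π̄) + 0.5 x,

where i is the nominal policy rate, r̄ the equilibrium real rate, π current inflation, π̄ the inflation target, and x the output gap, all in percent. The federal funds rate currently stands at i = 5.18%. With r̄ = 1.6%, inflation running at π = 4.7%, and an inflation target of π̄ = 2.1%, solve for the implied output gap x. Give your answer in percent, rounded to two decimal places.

-4.84%

0.5 x = 5.18 − 1.6 − 4.7 − 0.5 × (4.7 − 2.1) = -2.42
x = -2.42 / 0.5 = -4.84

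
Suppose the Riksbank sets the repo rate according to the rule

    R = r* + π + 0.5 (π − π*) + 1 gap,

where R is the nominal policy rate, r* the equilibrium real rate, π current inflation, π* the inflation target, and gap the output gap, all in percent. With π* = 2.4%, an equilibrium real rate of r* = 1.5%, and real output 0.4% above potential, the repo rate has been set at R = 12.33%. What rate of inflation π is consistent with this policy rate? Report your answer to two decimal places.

7.75%

Output 0.4% above potential → gap = 0.4.
Collecting π: R = r* + (1 + 0.5) π − 0.5 π* + 1 gap
1.5 π = 12.33 − 1.5 + 0.5 × 2.4 − 1 × 0.4 = 11.63
π = 11.63 / 1.5 = 7.75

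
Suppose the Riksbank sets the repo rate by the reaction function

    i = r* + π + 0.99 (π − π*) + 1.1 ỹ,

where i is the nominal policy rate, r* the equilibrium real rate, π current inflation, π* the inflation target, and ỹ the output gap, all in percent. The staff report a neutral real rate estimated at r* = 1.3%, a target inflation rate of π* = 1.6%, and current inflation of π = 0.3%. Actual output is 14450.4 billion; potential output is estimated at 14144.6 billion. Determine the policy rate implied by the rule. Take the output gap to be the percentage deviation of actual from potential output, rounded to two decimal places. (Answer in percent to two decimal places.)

Output gap = 100 × (14450.4 − 14144.6) / 14144.6 = 2.16%.
i = 1.30 + 0.30 + 0.99 × (0.30 − 1.60) + 1.1 × 2.16
   = 1.30 + 0.3 − 1.287 + 2.376 = 2.69

2.69%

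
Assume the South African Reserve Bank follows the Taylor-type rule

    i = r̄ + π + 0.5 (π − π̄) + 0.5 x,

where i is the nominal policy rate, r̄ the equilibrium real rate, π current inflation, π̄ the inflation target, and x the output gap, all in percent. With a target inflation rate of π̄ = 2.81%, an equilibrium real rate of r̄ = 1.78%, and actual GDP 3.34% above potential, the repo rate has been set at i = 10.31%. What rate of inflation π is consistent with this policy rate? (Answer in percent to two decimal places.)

Output 3.34% above potential → x = 3.34.
Collecting π: i = r̄ + (1 + 0.5) π − 0.5 π̄ + 0.5 x
1.5 π = 10.31 − 1.78 + 0.5 × 2.81 − 0.5 × 3.34 = 8.265
π = 8.265 / 1.5 = 5.51

5.51%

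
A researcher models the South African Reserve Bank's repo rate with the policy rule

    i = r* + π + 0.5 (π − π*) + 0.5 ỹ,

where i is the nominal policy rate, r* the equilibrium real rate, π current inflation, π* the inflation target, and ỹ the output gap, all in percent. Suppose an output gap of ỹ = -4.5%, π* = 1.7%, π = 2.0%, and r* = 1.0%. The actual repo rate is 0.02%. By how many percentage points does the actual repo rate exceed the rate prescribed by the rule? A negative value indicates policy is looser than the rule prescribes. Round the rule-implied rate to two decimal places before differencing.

-0.88 pp

i = 1.0 + 2.0 + 0.5 × (2.0 − 1.7) + 0.5 × (-4.5)
   = 1.0 + 2 + 0.15 − 2.25 = 0.90
Deviation = 0.02 − 0.90 = -0.88 pp.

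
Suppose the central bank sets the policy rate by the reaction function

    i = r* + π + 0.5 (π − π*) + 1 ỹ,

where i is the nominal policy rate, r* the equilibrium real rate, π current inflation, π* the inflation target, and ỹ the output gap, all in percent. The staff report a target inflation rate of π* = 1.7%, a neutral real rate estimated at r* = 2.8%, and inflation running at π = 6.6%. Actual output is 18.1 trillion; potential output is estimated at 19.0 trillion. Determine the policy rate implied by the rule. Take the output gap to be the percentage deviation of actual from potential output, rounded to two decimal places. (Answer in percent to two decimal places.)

7.11%

Output gap = 100 × (18.1 − 19.0) / 19.0 = -4.74%.
i = 2.80 + 6.60 + 0.5 × (6.60 − 1.70) + 1 × (-4.74)
   = 2.80 + 6.6 + 2.45 − 4.74 = 7.11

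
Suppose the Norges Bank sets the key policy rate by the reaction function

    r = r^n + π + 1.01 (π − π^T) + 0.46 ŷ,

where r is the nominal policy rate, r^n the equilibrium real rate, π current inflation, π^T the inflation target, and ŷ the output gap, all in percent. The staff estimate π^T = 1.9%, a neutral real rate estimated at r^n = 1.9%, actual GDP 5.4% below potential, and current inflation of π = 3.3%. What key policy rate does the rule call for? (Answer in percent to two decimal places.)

Output 5.4% below potential → ŷ = -5.4.
r = 1.9 + 3.3 + 1.01 × (3.3 − 1.9) + 0.46 × (-5.4)
   = 1.9 + 3.3 + 1.414 − 2.484 = 4.13

4.13%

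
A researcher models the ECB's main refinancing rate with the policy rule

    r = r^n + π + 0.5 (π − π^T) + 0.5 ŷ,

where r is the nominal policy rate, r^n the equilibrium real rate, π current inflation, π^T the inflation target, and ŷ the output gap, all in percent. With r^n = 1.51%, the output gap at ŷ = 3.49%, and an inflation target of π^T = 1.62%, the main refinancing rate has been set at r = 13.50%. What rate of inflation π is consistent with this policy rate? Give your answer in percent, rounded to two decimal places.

Collecting π: r = r^n + (1 + 0.5) π − 0.5 π^T + 0.5 ŷ
1.5 π = 13.50 − 1.51 + 0.5 × 1.62 − 0.5 × 3.49 = 11.055
π = 11.055 / 1.5 = 7.37

7.37%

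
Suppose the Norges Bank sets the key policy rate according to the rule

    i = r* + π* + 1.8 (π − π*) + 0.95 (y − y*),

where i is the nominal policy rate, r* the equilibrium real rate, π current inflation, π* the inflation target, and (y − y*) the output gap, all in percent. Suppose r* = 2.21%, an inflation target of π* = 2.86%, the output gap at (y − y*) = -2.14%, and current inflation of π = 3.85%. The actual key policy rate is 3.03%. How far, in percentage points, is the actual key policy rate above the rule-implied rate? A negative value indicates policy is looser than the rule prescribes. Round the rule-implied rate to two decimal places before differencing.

i = 2.21 + 2.86 + 1.8 × (3.85 − 2.86) + 0.95 × (-2.14)
   = 2.21 + 2.86 + 1.782 − 2.033 = 4.82
Deviation = 3.03 − 4.82 = -1.79 pp.

-1.79 pp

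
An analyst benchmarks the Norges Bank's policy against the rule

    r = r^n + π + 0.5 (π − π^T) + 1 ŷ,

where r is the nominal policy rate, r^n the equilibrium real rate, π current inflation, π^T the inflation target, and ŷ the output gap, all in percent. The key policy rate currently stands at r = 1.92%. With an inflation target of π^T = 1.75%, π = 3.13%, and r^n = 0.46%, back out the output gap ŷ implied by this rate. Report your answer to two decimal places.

-2.36%

1 ŷ = 1.92 − 0.46 − 3.13 − 0.5 × (3.13 − 1.75) = -2.36
ŷ = -2.36 / 1 = -2.36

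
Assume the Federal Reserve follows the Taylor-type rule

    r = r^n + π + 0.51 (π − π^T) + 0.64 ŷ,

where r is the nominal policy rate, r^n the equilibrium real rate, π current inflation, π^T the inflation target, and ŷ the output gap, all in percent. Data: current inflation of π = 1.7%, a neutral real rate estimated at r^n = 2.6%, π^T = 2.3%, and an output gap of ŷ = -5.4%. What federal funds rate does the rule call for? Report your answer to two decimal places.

0.54%

r = 2.6 + 1.7 + 0.51 × (1.7 − 2.3) + 0.64 × (-5.4)
   = 2.6 + 1.7 − 0.306 − 3.456 = 0.54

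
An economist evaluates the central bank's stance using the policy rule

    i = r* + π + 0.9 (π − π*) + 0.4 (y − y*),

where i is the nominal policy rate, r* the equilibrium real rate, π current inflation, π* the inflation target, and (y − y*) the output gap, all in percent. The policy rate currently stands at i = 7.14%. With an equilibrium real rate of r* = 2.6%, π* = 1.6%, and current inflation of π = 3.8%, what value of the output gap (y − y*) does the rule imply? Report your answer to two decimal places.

0.4 (y − y*) = 7.14 − 2.6 − 3.8 − 0.9 × (3.8 − 1.6) = -1.24
(y − y*) = -1.24 / 0.4 = -3.10

-3.10%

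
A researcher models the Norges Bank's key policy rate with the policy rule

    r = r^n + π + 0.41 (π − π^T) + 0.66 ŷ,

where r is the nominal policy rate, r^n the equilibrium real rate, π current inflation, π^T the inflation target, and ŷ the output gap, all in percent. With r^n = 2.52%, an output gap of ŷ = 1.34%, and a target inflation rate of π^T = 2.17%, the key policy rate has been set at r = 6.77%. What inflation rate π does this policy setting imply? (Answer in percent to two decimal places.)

Collecting π: r = r^n + (1 + 0.41) π − 0.41 π^T + 0.66 ŷ
1.41 π = 6.77 − 2.52 + 0.41 × 2.17 − 0.66 × 1.34 = 4.2553
π = 4.2553 / 1.41 = 3.02

3.02%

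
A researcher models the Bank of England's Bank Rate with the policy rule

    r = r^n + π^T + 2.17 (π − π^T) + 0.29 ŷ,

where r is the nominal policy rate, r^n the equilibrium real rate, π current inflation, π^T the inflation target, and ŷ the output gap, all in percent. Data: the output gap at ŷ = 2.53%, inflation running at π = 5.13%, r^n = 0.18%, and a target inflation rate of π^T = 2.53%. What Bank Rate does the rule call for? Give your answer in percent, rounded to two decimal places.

r = 0.18 + 2.53 + 2.17 × (5.13 − 2.53) + 0.29 × 2.53
   = 0.18 + 2.53 + 5.642 + 0.7337 = 9.09

9.09%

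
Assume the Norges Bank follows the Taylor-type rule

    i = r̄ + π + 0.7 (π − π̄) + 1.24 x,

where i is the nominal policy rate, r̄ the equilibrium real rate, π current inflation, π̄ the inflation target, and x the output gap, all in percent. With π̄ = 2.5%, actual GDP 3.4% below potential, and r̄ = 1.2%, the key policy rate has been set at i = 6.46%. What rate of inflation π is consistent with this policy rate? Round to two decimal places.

6.60%

Output 3.4% below potential → x = -3.4.
Collecting π: i = r̄ + (1 + 0.7) π − 0.7 π̄ + 1.24 x
1.7 π = 6.46 − 1.2 + 0.7 × 2.5 − 1.24 × (-3.4) = 11.226
π = 11.226 / 1.7 = 6.60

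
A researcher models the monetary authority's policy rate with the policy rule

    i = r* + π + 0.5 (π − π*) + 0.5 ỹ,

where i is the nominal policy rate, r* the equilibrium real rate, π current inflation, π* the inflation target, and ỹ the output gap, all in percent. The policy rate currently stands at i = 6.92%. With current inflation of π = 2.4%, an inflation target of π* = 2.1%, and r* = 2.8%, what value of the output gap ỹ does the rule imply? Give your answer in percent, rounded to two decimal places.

0.5 ỹ = 6.92 − 2.8 − 2.4 − 0.5 × (2.4 − 2.1) = 1.57
ỹ = 1.57 / 0.5 = 3.14

3.14%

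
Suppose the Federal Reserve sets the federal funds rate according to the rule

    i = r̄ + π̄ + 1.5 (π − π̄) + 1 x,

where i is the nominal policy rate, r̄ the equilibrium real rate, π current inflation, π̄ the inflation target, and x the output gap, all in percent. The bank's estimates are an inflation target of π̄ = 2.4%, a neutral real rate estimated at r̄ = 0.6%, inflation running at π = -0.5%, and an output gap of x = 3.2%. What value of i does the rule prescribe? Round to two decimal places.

i = 0.6 + 2.4 + 1.5 × (-0.5 − 2.4) + 1 × 3.2
   = 0.6 + 2.4 − 4.35 + 3.2 = 1.85

1.85%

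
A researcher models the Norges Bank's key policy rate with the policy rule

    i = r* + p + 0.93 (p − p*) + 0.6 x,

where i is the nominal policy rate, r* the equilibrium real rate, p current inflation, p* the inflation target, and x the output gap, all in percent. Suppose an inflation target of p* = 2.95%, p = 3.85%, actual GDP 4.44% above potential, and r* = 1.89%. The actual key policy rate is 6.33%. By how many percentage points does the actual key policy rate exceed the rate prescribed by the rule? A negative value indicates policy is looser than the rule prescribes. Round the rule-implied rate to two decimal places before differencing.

Output 4.44% above potential → x = 4.44.
i = 1.89 + 3.85 + 0.93 × (3.85 − 2.95) + 0.6 × 4.44
   = 1.89 + 3.85 + 0.837 + 2.664 = 9.24
Deviation = 6.33 − 9.24 = -2.91 pp.

-2.91 pp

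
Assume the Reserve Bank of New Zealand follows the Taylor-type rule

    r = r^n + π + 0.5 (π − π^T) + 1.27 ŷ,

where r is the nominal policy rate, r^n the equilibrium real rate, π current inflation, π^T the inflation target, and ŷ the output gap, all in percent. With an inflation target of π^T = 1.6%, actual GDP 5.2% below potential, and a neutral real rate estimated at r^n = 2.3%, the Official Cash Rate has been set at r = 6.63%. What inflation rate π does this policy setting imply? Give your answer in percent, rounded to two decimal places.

7.82%

Output 5.2% below potential → ŷ = -5.2.
Collecting π: r = r^n + (1 + 0.5) π − 0.5 π^T + 1.27 ŷ
1.5 π = 6.63 − 2.3 + 0.5 × 1.6 − 1.27 × (-5.2) = 11.734
π = 11.734 / 1.5 = 7.82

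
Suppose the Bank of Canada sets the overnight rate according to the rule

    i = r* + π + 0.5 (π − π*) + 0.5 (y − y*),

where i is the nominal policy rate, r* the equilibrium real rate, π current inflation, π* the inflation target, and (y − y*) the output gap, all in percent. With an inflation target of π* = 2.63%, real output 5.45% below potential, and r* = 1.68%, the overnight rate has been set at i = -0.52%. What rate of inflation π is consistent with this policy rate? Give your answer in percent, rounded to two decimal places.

Output 5.45% below potential → (y − y*) = -5.45.
Collecting π: i = r* + (1 + 0.5) π − 0.5 π* + 0.5 (y − y*)
1.5 π = -0.52 − 1.68 + 0.5 × 2.63 − 0.5 × (-5.45) = 1.84
π = 1.84 / 1.5 = 1.23

1.23%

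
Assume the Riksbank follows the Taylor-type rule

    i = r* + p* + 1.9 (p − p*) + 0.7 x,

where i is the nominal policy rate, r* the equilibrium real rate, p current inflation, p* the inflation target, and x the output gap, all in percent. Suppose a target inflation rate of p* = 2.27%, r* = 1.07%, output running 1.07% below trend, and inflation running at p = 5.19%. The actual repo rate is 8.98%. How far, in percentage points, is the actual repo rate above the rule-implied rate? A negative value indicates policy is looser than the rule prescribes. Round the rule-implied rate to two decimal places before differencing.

Output 1.07% below potential → x = -1.07.
i = 1.07 + 2.27 + 1.9 × (5.19 − 2.27) + 0.7 × (-1.07)
   = 1.07 + 2.27 + 5.548 − 0.749 = 8.14
Deviation = 8.98 − 8.14 = 0.84 pp.

0.84 pp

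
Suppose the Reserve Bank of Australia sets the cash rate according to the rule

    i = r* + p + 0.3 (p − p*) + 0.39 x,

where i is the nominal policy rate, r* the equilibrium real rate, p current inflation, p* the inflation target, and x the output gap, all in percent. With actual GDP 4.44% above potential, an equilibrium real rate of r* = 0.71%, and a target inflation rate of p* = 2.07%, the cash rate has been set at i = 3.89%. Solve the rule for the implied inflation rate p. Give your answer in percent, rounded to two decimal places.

1.59%

Output 4.44% above potential → x = 4.44.
Collecting p: i = r* + (1 + 0.3) p − 0.3 p* + 0.39 x
1.3 p = 3.89 − 0.71 + 0.3 × 2.07 − 0.39 × 4.44 = 2.0694
p = 2.0694 / 1.3 = 1.59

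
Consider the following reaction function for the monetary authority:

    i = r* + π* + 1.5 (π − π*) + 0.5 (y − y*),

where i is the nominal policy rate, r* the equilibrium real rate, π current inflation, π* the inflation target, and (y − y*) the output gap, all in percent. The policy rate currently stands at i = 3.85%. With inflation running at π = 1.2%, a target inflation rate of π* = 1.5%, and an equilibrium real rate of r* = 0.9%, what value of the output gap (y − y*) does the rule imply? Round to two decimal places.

3.80%

0.5 (y − y*) = 3.85 − 0.9 − 1.5 − 1.5 × (1.2 − 1.5) = 1.9
(y − y*) = 1.9 / 0.5 = 3.80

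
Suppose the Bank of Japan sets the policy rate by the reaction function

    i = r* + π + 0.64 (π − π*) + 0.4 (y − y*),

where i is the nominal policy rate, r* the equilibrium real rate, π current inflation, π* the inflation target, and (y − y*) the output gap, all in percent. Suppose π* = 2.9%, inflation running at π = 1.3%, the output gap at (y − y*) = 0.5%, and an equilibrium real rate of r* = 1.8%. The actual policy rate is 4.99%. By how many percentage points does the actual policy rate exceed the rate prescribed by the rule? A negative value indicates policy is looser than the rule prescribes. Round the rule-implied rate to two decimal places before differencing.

i = 1.8 + 1.3 + 0.64 × (1.3 − 2.9) + 0.4 × 0.5
   = 1.8 + 1.3 − 1.024 + 0.2 = 2.28
Deviation = 4.99 − 2.28 = 2.71 pp.

2.71 pp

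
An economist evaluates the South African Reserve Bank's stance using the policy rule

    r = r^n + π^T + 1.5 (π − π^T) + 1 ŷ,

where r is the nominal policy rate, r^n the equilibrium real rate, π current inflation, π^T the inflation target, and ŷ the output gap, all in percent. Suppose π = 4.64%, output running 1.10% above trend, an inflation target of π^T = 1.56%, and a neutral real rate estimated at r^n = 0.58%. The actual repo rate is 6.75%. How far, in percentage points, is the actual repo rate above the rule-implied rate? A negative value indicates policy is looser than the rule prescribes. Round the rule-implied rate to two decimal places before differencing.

-1.11 pp

Output 1.10% above potential → ŷ = 1.10.
r = 0.58 + 1.56 + 1.5 × (4.64 − 1.56) + 1 × 1.10
   = 0.58 + 1.56 + 4.62 + 1.1 = 7.86
Deviation = 6.75 − 7.86 = -1.11 pp.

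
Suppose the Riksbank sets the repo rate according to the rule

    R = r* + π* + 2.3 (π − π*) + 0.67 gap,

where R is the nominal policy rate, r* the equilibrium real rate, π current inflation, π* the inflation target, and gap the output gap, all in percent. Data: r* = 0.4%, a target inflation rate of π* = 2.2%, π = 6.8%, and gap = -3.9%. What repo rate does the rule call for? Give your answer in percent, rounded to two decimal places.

R = 0.4 + 2.2 + 2.3 × (6.8 − 2.2) + 0.67 × (-3.9)
   = 0.4 + 2.2 + 10.58 − 2.613 = 10.57

10.57%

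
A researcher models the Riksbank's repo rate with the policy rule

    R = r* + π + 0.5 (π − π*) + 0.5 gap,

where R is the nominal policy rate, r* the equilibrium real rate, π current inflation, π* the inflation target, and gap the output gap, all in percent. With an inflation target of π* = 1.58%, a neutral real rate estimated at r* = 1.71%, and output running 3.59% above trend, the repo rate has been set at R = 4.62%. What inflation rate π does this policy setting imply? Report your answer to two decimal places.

1.27%

Output 3.59% above potential → gap = 3.59.
Collecting π: R = r* + (1 + 0.5) π − 0.5 π* + 0.5 gap
1.5 π = 4.62 − 1.71 + 0.5 × 1.58 − 0.5 × 3.59 = 1.905
π = 1.905 / 1.5 = 1.27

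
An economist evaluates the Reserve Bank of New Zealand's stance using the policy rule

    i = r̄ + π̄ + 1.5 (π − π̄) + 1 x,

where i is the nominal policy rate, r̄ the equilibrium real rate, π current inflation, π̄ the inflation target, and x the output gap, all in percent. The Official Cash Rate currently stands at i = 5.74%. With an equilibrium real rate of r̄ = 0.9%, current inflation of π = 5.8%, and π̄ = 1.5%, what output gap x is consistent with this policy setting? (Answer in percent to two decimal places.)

-3.11%

1 x = 5.74 − 0.9 − 1.5 − 1.5 × (5.8 − 1.5) = -3.11
x = -3.11 / 1 = -3.11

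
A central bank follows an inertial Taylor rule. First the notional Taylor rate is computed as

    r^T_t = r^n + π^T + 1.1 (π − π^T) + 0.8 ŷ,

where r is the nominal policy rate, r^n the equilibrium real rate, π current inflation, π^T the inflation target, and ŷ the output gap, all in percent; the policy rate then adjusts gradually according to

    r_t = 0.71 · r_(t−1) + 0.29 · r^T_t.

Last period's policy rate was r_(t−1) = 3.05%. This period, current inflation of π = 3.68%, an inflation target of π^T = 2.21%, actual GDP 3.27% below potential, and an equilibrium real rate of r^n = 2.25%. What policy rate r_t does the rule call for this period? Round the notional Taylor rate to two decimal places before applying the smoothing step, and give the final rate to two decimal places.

Output 3.27% below potential → ŷ = -3.27.
r^T_t = 2.25 + 2.21 + 1.1 × (3.68 − 2.21) + 0.8 × (-3.27)
   = 2.25 + 2.21 + 1.617 − 2.616 = 3.46
r_t = 0.71 × 3.05 + 0.29 × 3.46 = 2.1655 + 1.0034 = 3.17

3.17%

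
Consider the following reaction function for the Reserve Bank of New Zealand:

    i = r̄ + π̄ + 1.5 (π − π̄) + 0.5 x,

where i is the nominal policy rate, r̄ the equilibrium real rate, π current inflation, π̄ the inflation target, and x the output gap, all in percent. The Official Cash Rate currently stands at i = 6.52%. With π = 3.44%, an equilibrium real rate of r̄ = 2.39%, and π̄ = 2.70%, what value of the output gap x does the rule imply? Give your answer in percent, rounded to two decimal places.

0.64%

0.5 x = 6.52 − 2.39 − 2.70 − 1.5 × (3.44 − 2.70) = 0.32
x = 0.32 / 0.5 = 0.64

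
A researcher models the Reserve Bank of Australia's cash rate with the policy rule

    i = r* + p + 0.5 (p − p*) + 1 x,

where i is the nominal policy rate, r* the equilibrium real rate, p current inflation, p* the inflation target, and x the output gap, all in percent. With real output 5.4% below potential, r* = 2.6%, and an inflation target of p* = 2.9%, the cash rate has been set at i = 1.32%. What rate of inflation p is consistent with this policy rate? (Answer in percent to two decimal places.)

Output 5.4% below potential → x = -5.4.
Collecting p: i = r* + (1 + 0.5) p − 0.5 p* + 1 x
1.5 p = 1.32 − 2.6 + 0.5 × 2.9 − 1 × (-5.4) = 5.57
p = 5.57 / 1.5 = 3.71

3.71%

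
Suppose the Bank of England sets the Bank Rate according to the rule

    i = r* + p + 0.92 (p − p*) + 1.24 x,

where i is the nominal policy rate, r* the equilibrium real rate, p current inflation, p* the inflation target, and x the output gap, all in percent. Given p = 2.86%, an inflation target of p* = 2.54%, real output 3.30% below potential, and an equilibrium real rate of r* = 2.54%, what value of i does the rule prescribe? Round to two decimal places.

1.60%

Output 3.30% below potential → x = -3.30.
i = 2.54 + 2.86 + 0.92 × (2.86 − 2.54) + 1.24 × (-3.30)
   = 2.54 + 2.86 + 0.2944 − 4.092 = 1.60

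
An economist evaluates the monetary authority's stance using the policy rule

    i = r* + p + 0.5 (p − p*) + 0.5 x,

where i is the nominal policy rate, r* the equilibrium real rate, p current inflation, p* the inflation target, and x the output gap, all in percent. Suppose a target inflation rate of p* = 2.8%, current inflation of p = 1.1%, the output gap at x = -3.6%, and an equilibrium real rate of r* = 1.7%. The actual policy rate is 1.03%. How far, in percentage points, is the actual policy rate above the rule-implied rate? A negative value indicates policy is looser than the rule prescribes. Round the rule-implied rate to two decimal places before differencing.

i = 1.7 + 1.1 + 0.5 × (1.1 − 2.8) + 0.5 × (-3.6)
   = 1.7 + 1.1 − 0.85 − 1.8 = 0.15
Deviation = 1.03 − 0.15 = 0.88 pp.

0.88 pp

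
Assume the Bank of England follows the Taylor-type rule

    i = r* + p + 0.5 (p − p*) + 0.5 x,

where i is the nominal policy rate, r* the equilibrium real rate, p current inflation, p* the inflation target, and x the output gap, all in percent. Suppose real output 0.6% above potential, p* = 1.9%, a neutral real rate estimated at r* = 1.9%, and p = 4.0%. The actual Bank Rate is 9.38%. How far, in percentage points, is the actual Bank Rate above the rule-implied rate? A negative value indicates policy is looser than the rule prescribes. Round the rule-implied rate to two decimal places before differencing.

2.13 pp

Output 0.6% above potential → x = 0.6.
i = 1.9 + 4.0 + 0.5 × (4.0 − 1.9) + 0.5 × 0.6
   = 1.9 + 4 + 1.05 + 0.3 = 7.25
Deviation = 9.38 − 7.25 = 2.13 pp.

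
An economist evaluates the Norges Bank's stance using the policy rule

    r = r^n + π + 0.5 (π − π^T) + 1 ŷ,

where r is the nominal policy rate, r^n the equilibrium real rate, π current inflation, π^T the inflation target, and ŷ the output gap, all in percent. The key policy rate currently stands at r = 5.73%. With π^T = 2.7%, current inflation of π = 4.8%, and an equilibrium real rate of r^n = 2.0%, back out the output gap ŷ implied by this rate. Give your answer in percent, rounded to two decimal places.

-2.12%

1 ŷ = 5.73 − 2.0 − 4.8 − 0.5 × (4.8 − 2.7) = -2.12
ŷ = -2.12 / 1 = -2.12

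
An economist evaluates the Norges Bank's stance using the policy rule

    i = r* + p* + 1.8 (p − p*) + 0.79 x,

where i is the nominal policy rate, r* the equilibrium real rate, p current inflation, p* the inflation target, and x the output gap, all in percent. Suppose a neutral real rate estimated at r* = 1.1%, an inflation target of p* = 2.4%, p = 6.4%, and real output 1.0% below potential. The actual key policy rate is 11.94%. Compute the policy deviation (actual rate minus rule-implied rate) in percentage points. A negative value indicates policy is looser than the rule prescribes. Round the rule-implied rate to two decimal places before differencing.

Output 1.0% below potential → x = -1.0.
i = 1.1 + 2.4 + 1.8 × (6.4 − 2.4) + 0.79 × (-1.0)
   = 1.1 + 2.4 + 7.2 − 0.79 = 9.91
Deviation = 11.94 − 9.91 = 2.03 pp.

2.03 pp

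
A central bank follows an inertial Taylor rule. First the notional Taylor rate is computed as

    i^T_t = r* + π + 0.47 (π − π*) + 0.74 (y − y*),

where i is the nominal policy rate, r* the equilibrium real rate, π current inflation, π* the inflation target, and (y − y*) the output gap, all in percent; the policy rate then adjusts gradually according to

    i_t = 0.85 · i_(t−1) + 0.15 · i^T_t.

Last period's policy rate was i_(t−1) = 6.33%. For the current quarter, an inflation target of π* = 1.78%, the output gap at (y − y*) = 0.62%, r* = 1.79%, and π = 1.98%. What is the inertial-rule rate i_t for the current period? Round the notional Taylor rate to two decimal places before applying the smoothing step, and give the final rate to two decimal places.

6.03%

i^T_t = 1.79 + 1.98 + 0.47 × (1.98 − 1.78) + 0.74 × 0.62
   = 1.79 + 1.98 + 0.094 + 0.4588 = 4.32
i_t = 0.85 × 6.33 + 0.15 × 4.32 = 5.3805 + 0.648 = 6.03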